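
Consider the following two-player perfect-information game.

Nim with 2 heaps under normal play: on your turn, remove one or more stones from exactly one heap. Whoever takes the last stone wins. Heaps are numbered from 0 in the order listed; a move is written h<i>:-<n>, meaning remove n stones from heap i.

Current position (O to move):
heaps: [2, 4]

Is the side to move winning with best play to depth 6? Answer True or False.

[(2,4)] O move#1: h0:-1:-1/(1,4), h0:-2:-1/(0,4), h1:-1:-1/(2,3), h1:-2:+1/(2,2)*, h1:-3:-1/(2,1), h1:-4:-1/(2,0)
[(2,2)] X move#2: h0:-1:-1/(1,2)*, h0:-2:-1/(0,2), h1:-1:-1/(2,1), h1:-2:-1/(2,0)
[(1,2)] O move#3: h0:-1:-1/(0,2), h1:-1:+1/(1,1)*, h1:-2:-1/(1,0)
[(1,1)] X move#4: h0:-1:-1/(0,1)*, h1:-1:-1/(1,0)
[(0,1)] O move#5: h1:-1:+1/(0,0)*
[(0,0)] end (terminal -1, X#6); searched (2,4) to 6

O winning at [(2,4)]: True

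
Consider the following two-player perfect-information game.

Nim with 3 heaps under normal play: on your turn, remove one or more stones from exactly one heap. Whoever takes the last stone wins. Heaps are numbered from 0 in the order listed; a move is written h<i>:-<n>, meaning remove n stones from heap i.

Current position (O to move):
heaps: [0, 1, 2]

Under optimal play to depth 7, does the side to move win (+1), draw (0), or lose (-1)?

value((0,1,2), O) = +1

[(0,1,2)] O move#1: h1:-1:-1/(0,0,2), h2:-1:+1/(0,1,1)*, h2:-2:-1/(0,1,0)
[(0,1,1)] X move#2: h1:-1:-1/(0,0,1)*, h2:-1:-1/(0,1,0)
[(0,0,1)] O move#3: h2:-1:+1/(0,0,0)*
[(0,0,0)] end (terminal -1, X#4); searched (0,1,2) to 7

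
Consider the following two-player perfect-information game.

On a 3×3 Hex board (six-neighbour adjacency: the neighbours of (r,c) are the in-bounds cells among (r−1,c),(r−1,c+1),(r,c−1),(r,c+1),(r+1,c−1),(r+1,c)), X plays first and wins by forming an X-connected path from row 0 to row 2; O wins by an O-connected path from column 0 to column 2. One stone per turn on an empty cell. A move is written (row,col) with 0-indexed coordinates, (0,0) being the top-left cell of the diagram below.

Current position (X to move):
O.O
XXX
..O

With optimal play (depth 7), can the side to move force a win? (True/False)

p1 X@[O.O/XXX/..O]: (0,1)[OXO/XXX/..O]+1* (2,0)[O.O/XXX/X.O]-1 (2,1)[O.O/XXX/.XO]-1
p2 O@[OXO/XXX/..O]: (2,0)[OXO/XXX/O.O]-1* (2,1)[OXO/XXX/.OO]-1
p3 X@[OXO/XXX/O.O]: (2,1)[OXO/XXX/OXO]+1*
p4 O@[OXO/XXX/OXO] terminal -1; root [O.O/XXX/..O] d7

X winning at [O.O/XXX/..O]: True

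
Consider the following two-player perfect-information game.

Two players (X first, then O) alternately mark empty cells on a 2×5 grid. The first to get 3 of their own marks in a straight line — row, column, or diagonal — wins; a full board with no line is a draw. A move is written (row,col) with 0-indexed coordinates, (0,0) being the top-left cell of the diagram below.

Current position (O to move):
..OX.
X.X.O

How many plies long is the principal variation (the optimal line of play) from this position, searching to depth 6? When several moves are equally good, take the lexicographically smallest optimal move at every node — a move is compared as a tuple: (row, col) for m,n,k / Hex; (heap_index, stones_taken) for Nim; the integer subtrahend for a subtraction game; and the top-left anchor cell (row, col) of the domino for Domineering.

PV length from [..OX./X.X.O]: 5 plies

[..OX./X.X.O] O move#1: (0,0):-1/O.OX./X.X.O, (0,1):-1/.OOX./X.X.O, (0,4):-1/..OXO/X.X.O, (1,1):+0/..OX./XOX.O*, (1,3):-1/..OX./X.XOO
[..OX./XOX.O] X move#2: (0,0):+0/X.OX./XOX.O*, (0,1):+0/.XOX./XOX.O, (0,4):+0/..OXX/XOX.O, (1,3):+0/..OX./XOXXO
[X.OX./XOX.O] O move#3: (0,1):+0/XOOX./XOX.O*, (0,4):+0/X.OXO/XOX.O, (1,3):+0/X.OX./XOXOO
[XOOX./XOX.O] X move#4: (0,4):+0/XOOXX/XOX.O*, (1,3):+0/XOOX./XOXXO
[XOOXX/XOX.O] O move#5: (1,3):+0/XOOXX/XOXOO*
[XOOXX/XOXOO] end (terminal +0, X#6); searched ..OX./X.X.O to 6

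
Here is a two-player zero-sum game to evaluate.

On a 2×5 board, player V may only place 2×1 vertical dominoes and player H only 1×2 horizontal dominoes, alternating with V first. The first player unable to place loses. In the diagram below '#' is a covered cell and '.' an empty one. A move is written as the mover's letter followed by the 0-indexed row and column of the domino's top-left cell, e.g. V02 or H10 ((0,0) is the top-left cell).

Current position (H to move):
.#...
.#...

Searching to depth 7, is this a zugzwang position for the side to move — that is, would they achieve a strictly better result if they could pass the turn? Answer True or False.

ply 1, H at .#.../.#... | H02=-1→.###./.#...*; H03=-1→.#.##/.#...; H12=-1→.#.../.###.; H13=-1→.#.../.#.##
ply 2, V at .###./.#... | V00=-1→####./##...; V04=+1→.####/.#..#*
ply 3, H at .####/.#..# | H12=-1→.####/.####*
ply 4, V at .####/.#### | V00=+1→#####/#####*
ply 5: #####/##### is terminal -1 (H); from .#.../.#... depth 7
if H skipped the turn, V would face:
~ ply 1, V at .#.../.#... | V00=-1→##.../##...; V02=-1→.##../.##..; V03=+1→.#.#./.#.#.*; V04=-1→.#..#/.#..#
~ ply 2: .#.#./.#.#. is terminal -1 (H); from .#.../.#... depth 7
compare (H): move=-1 vs pass=-1

zugzwang(.#.../.#..., H) = False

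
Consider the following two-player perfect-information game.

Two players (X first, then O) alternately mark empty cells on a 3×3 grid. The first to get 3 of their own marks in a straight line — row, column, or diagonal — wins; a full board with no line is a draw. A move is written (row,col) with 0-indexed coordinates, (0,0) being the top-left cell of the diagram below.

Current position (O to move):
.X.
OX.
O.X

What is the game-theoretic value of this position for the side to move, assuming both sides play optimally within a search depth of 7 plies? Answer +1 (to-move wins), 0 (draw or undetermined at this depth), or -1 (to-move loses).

value(.X./OX./O.X, O) = +1

ply 1, O at .X./OX./O.X | (0,0)=+1→OX./OX./O.X*; (0,2)=-1→.XO/OX./O.X; (1,2)=-1→.X./OXO/O.X; (2,1)=-1→.X./OX./OOX
ply 2: OX./OX./O.X is terminal -1 (X); from .X./OX./O.X depth 7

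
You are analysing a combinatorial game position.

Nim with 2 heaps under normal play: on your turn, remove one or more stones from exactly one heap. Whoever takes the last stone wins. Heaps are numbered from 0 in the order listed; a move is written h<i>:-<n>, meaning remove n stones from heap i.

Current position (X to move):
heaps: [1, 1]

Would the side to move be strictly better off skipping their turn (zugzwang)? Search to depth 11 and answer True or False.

zugzwang((1,1), X) = True

[(1,1)] X move#1: h0:-1:-1/(0,1)*, h1:-1:-1/(1,0)
[(0,1)] O move#2: h1:-1:+1/(0,0)*
[(0,0)] end (terminal -1, X#3); searched (1,1) to 11
pass branch (O moves first from the same position):
  | [(1,1)] O move#1: h0:-1:-1/(0,1)*, h1:-1:-1/(1,0)
  | [(0,1)] X move#2: h1:-1:+1/(0,0)*
  | [(0,0)] end (terminal -1, O#3); searched (1,1) to 11
X moving scores -1; X passing scores +1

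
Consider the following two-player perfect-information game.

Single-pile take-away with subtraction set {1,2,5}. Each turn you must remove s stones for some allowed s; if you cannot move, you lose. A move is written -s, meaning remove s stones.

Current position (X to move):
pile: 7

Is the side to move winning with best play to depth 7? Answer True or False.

[7] X move#1: -1:+1/6*, -2:-1/5, -5:-1/2
[6] O move#2: -1:-1/5*, -2:-1/4, -5:-1/1
[5] X move#3: -1:-1/4, -2:+1/3*, -5:+1/0
[3] O move#4: -1:-1/2*, -2:-1/1
[2] X move#5: -1:-1/1, -2:+1/0*
[0] end (terminal -1, O#6); searched 7 to 7

X winning at [7]: True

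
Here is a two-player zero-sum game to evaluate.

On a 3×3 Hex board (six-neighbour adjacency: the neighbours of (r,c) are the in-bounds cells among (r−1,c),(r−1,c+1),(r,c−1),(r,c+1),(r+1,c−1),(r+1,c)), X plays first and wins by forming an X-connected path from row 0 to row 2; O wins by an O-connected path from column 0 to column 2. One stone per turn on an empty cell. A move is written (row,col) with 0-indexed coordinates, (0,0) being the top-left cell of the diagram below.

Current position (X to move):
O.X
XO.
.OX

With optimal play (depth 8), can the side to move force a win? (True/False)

X winning at [O.X/XO./.OX]: True

p1 X@[O.X/XO./.OX]: (0,1)[OXX/XO./.OX]+1* (1,2)[O.X/XOX/.OX]+1 (2,0)[O.X/XO./XOX]+1
p2 O@[OXX/XO./.OX]: (1,2)[OXX/XOO/.OX]-1* (2,0)[OXX/XO./OOX]-1
p3 X@[OXX/XOO/.OX]: (2,0)[OXX/XOO/XOX]+1*
p4 O@[OXX/XOO/XOX] terminal -1; root [O.X/XO./.OX] d8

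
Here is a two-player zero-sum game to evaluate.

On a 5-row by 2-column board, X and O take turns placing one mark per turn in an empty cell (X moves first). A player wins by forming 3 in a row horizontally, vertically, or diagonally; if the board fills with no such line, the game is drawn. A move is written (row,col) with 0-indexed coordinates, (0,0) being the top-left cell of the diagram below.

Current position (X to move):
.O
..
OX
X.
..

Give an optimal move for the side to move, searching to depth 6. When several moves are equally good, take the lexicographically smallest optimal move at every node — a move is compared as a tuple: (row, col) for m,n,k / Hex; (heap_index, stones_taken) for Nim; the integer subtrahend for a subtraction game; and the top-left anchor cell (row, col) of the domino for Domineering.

X's best at [.O/../OX/X./..]: (3,1)

p1 X@[.O/../OX/X./..]: (0,0)[XO/../OX/X./..]+0 (1,0)[.O/X./OX/X./..]+0 (1,1)[.O/.X/OX/X./..]+0 (3,1)[.O/../OX/XX/..]+1* (4,0)[.O/../OX/X./X.]+0 (4,1)[.O/../OX/X./.X]+0
p2 O@[.O/../OX/XX/..]: (0,0)[OO/../OX/XX/..]-1* (1,0)[.O/O./OX/XX/..]-1 (1,1)[.O/.O/OX/XX/..]-1 (4,0)[.O/../OX/XX/O.]-1 (4,1)[.O/../OX/XX/.O]-1
p3 X@[OO/../OX/XX/..]: (1,0)[OO/X./OX/XX/..]+1* (1,1)[OO/.X/OX/XX/..]+1 (4,0)[OO/../OX/XX/X.]-1 (4,1)[OO/../OX/XX/.X]+1
p4 O@[OO/X./OX/XX/..]: (1,1)[OO/XO/OX/XX/..]-1* (4,0)[OO/X./OX/XX/O.]-1 (4,1)[OO/X./OX/XX/.O]-1
p5 X@[OO/XO/OX/XX/..]: (4,0)[OO/XO/OX/XX/X.]+0 (4,1)[OO/XO/OX/XX/.X]+1*
p6 O@[OO/XO/OX/XX/.X] terminal -1; root [.O/../OX/X./..] d6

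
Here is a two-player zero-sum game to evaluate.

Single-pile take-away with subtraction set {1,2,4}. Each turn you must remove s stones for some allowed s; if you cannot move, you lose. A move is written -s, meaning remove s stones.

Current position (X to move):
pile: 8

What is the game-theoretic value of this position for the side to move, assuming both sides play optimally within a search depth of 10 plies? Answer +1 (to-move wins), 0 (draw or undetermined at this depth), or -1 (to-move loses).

value(8, X) = +1

p1 X@[8]: -1[7]-1 -2[6]+1* -4[4]-1
p2 O@[6]: -1[5]-1* -2[4]-1 -4[2]-1
p3 X@[5]: -1[4]-1 -2[3]+1* -4[1]-1
p4 O@[3]: -1[2]-1* -2[1]-1
p5 X@[2]: -1[1]-1 -2[0]+1*
p6 O@[0] terminal -1; root [8] d10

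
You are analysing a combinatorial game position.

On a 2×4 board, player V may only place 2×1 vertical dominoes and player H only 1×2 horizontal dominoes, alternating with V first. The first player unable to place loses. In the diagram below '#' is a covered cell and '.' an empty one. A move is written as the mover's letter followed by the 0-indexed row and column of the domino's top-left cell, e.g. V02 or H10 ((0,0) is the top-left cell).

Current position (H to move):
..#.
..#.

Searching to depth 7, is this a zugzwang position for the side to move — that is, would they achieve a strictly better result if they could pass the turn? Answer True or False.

[..#./..#.] H move#1: H00:+1/###./..#.*, H10:+1/..#./###.
[###./..#.] V move#2: V03:-1/####/..##*
[####/..##] H move#3: H10:+1/####/####*
[####/####] end (terminal -1, V#4); searched ..#./..#. to 7
suppose H passes — search the same position with V to move:
pass> [..#./..#.] V move#1: V00:+1/#.#./#.#.*, V01:+1/.##./.##., V03:-1/..##/..##
pass> [#.#./#.#.] end (terminal -1, H#2); searched ..#./..#. to 7
for H: play +1, pass -1

zugzwang(..#./..#., H) = False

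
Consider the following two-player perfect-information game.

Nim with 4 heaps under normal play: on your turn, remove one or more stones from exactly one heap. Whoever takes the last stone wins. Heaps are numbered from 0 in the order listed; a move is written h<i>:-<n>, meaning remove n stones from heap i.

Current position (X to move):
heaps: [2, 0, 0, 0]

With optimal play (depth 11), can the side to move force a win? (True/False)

[(2,0,0,0)] X move#1: h0:-1:-1/(1,0,0,0), h0:-2:+1/(0,0,0,0)*
[(0,0,0,0)] end (terminal -1, O#2); searched (2,0,0,0) to 11

X winning at [(2,0,0,0)]: True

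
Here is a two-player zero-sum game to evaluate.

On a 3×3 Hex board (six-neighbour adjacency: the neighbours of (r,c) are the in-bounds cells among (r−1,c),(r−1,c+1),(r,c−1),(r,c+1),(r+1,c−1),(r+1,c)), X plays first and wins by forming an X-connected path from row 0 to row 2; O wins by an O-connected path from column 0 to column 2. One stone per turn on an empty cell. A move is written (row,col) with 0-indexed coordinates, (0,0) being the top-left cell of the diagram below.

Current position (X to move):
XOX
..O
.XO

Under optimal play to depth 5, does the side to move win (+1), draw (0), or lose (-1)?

[XOX/..O/.XO] X move#1: (1,0):+1/XOX/X.O/.XO*, (1,1):+1/XOX/.XO/.XO, (2,0):+1/XOX/..O/XXO
[XOX/X.O/.XO] O move#2: (1,1):-1/XOX/XOO/.XO*, (2,0):-1/XOX/X.O/OXO
[XOX/XOO/.XO] X move#3: (2,0):+1/XOX/XOO/XXO*
[XOX/XOO/XXO] end (terminal -1, O#4); searched XOX/..O/.XO to 5

value(XOX/..O/.XO, X) = +1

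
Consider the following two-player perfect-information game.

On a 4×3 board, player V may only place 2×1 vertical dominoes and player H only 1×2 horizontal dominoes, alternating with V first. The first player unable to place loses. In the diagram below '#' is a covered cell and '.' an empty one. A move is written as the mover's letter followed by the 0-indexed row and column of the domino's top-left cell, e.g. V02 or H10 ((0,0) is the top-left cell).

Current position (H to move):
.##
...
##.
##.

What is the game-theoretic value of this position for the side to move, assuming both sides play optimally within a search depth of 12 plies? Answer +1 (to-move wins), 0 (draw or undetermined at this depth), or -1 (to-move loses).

value(.##/.../##./##., H) = -1

p1 H@[.##/.../##./##.]: H10[.##/##./##./##.]-1* H11[.##/.##/##./##.]-1
p2 V@[.##/##./##./##.]: V12[.##/###/###/##.]+1* V22[.##/##./###/###]+1
p3 H@[.##/###/###/##.] terminal -1; root [.##/.../##./##.] d12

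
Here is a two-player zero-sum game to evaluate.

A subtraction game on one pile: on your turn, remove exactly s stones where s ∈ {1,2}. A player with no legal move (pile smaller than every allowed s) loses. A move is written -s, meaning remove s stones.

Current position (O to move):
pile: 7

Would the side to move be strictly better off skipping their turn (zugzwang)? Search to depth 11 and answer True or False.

zugzwang(7, O) = False

ply 1, O at 7 | -1=+1→6*; -2=-1→5
ply 2, X at 6 | -1=-1→5*; -2=-1→4
ply 3, O at 5 | -1=-1→4; -2=+1→3*
ply 4, X at 3 | -1=-1→2*; -2=-1→1
ply 5, O at 2 | -1=-1→1; -2=+1→0*
ply 6: 0 is terminal -1 (X); from 7 depth 11
suppose O passes — search the same position with X to move:
pass> ply 1, X at 7 | -1=+1→6*; -2=-1→5
pass> ply 2, O at 6 | -1=-1→5*; -2=-1→4
pass> ply 3, X at 5 | -1=-1→4; -2=+1→3*
pass> ply 4, O at 3 | -1=-1→2*; -2=-1→1
pass> ply 5, X at 2 | -1=-1→1; -2=+1→0*
pass> ply 6: 0 is terminal -1 (O); from 7 depth 11
for O: play +1, pass -1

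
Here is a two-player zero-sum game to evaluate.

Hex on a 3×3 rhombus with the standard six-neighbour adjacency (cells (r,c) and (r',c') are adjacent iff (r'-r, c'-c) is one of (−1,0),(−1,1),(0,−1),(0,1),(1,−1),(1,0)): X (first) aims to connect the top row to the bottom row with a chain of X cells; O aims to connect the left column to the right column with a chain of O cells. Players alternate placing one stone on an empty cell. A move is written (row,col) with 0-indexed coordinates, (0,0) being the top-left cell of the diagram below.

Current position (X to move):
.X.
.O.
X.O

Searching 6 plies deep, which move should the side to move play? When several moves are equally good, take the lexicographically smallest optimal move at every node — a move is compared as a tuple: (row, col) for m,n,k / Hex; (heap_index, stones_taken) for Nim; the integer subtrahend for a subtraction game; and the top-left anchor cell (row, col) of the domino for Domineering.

X's best at [.X./.O./X.O]: (1,0)

p1 X@[.X./.O./X.O]: (0,0)[XX./.O./X.O]-1 (0,2)[.XX/.O./X.O]-1 (1,0)[.X./XO./X.O]+1* (1,2)[.X./.OX/X.O]-1 (2,1)[.X./.O./XXO]-1
p2 O@[.X./XO./X.O] terminal -1; root [.X./.O./X.O] d6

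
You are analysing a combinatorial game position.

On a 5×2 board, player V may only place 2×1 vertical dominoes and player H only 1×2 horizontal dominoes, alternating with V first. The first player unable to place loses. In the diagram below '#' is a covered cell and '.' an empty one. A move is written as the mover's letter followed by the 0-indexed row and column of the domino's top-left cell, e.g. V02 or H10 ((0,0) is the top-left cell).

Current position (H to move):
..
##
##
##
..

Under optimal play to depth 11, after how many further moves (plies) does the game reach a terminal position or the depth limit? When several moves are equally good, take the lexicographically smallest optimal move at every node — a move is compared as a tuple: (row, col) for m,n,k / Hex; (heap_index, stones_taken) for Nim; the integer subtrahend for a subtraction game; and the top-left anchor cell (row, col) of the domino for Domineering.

ply 1, H at ../##/##/##/.. | H00=+1→##/##/##/##/..*; H40=+1→../##/##/##/##
ply 2: ##/##/##/##/.. is terminal -1 (V); from ../##/##/##/.. depth 11

PV length from [../##/##/##/..]: 1 ply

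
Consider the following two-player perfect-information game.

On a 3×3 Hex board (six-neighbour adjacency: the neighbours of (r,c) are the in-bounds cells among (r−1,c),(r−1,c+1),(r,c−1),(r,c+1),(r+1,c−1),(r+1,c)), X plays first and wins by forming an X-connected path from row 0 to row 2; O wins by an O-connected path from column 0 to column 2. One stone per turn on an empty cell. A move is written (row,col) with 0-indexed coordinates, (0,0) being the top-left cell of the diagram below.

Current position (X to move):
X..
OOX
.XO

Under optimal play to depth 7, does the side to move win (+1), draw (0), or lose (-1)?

value(X../OOX/.XO, X) = +1

[X../OOX/.XO] X move#1: (0,1):-1/XX./OOX/.XO, (0,2):+1/X.X/OOX/.XO*, (2,0):-1/X../OOX/XXO
[X.X/OOX/.XO] end (terminal -1, O#2); searched X../OOX/.XO to 7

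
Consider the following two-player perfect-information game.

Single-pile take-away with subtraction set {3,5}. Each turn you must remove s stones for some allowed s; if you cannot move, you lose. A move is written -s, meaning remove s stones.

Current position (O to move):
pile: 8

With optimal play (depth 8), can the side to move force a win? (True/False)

O winning at [8]: False

p1 O@[8]: -3[5]-1* -5[3]-1
p2 X@[5]: -3[2]+1* -5[0]+1
p3 O@[2] terminal -1; root [8] d8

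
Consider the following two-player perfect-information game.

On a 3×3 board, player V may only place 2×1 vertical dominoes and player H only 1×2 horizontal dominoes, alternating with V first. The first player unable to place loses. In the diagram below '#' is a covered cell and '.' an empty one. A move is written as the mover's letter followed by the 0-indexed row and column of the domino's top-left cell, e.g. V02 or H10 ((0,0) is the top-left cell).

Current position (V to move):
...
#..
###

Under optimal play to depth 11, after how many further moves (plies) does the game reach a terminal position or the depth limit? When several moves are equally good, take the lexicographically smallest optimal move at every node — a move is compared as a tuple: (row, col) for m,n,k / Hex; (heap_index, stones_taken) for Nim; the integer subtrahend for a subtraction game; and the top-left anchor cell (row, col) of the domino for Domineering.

[.../#../###] V move#1: V01:+1/.#./##./###*, V02:-1/..#/#.#/###
[.#./##./###] end (terminal -1, H#2); searched .../#../### to 11

PV length from [.../#../###]: 1 ply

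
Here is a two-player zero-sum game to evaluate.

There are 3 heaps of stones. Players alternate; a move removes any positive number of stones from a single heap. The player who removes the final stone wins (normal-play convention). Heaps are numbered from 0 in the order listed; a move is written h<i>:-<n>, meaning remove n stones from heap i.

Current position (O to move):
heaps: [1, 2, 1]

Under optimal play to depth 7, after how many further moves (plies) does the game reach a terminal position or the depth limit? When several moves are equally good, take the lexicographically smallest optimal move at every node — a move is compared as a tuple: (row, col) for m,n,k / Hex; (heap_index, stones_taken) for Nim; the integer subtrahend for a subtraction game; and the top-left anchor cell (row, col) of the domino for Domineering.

p1 O@[(1,2,1)]: h0:-1[(0,2,1)]-1 h1:-1[(1,1,1)]-1 h1:-2[(1,0,1)]+1* h2:-1[(1,2,0)]-1
p2 X@[(1,0,1)]: h0:-1[(0,0,1)]-1* h2:-1[(1,0,0)]-1
p3 O@[(0,0,1)]: h2:-1[(0,0,0)]+1*
p4 X@[(0,0,0)] terminal -1; root [(1,2,1)] d7

PV length from [(1,2,1)]: 3 plies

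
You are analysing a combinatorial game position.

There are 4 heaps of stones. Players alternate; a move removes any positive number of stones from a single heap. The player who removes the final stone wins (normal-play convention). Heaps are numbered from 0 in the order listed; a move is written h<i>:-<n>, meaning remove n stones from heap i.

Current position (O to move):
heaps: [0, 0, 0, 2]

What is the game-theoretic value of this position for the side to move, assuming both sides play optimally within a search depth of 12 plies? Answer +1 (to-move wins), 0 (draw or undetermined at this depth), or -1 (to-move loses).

value((0,0,0,2), O) = +1

[(0,0,0,2)] O move#1: h3:-1:-1/(0,0,0,1), h3:-2:+1/(0,0,0,0)*
[(0,0,0,0)] end (terminal -1, X#2); searched (0,0,0,2) to 12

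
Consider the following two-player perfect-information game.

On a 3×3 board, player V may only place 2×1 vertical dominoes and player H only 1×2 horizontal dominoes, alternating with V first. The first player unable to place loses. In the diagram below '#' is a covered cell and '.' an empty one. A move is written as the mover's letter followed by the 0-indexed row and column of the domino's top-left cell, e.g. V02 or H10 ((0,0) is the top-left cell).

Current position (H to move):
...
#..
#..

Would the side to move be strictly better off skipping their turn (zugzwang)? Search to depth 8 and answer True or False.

[.../#../#..] H move#1: H00:-1/##./#../#.., H01:-1/.##/#../#.., H11:+1/.../###/#..*, H21:-1/.../#../###
[.../###/#..] end (terminal -1, V#2); searched .../#../#.. to 8
pass branch (V moves first from the same position):
  | [.../#../#..] V move#1: V01:+1/.#./##./#..*, V02:+1/..#/#.#/#.., V11:+1/.../##./##., V12:+1/.../#.#/#.#
  | [.#./##./#..] H move#2: H21:-1/.#./##./###*
  | [.#./##./###] V move#3: V02:+1/.##/###/###*
  | [.##/###/###] end (terminal -1, H#4); searched .../#../#.. to 8
H moving scores +1; H passing scores -1

zugzwang(.../#../#.., H) = False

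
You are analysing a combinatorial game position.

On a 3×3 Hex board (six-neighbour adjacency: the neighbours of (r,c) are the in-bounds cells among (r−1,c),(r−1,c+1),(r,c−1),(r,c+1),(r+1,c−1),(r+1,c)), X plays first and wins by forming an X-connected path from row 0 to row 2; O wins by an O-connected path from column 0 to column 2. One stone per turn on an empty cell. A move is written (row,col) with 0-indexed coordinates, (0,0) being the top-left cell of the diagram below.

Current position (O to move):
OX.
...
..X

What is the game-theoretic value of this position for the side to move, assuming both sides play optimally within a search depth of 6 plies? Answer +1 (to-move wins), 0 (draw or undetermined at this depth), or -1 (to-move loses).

value(OX./.../..X, O) = +1

[OX./.../..X] O move#1: (0,2):-1/OXO/.../..X, (1,0):-1/OX./O../..X, (1,1):+1/OX./.O./..X*, (1,2):-1/OX./..O/..X, (2,0):-1/OX./.../O.X, (2,1):-1/OX./.../.OX
[OX./.O./..X] X move#2: (0,2):-1/OXX/.O./..X*, (1,0):-1/OX./XO./..X, (1,2):-1/OX./.OX/..X, (2,0):-1/OX./.O./X.X, (2,1):-1/OX./.O./.XX
[OXX/.O./..X] O move#3: (1,0):-1/OXX/OO./..X, (1,2):+1/OXX/.OO/..X*, (2,0):-1/OXX/.O./O.X, (2,1):-1/OXX/.O./.OX
[OXX/.OO/..X] X move#4: (1,0):-1/OXX/XOO/..X*, (2,0):-1/OXX/.OO/X.X, (2,1):-1/OXX/.OO/.XX
[OXX/XOO/..X] O move#5: (2,0):+1/OXX/XOO/O.X*, (2,1):-1/OXX/XOO/.OX
[OXX/XOO/O.X] end (terminal -1, X#6); searched OX./.../..X to 6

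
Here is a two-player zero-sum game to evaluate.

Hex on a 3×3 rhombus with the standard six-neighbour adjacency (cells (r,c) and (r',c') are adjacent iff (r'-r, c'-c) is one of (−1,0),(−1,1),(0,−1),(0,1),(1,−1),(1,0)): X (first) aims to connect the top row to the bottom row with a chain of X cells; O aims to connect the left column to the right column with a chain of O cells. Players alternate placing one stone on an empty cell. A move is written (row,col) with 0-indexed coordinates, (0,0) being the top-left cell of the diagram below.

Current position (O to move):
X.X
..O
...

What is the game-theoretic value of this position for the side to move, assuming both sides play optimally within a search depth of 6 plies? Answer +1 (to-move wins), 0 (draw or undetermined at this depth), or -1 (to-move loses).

value(X.X/..O/..., O) = +1

ply 1, O at X.X/..O/... | (0,1)=-1→XOX/..O/...; (1,0)=-1→X.X/O.O/...; (1,1)=+1→X.X/.OO/...*; (2,0)=+1→X.X/..O/O..; (2,1)=-1→X.X/..O/.O.; (2,2)=-1→X.X/..O/..O
ply 2, X at X.X/.OO/... | (0,1)=-1→XXX/.OO/...*; (1,0)=-1→X.X/XOO/...; (2,0)=-1→X.X/.OO/X..; (2,1)=-1→X.X/.OO/.X.; (2,2)=-1→X.X/.OO/..X
ply 3, O at XXX/.OO/... | (1,0)=+1→XXX/OOO/...*; (2,0)=+1→XXX/.OO/O..; (2,1)=+1→XXX/.OO/.O.; (2,2)=+1→XXX/.OO/..O
ply 4: XXX/OOO/... is terminal -1 (X); from X.X/..O/... depth 6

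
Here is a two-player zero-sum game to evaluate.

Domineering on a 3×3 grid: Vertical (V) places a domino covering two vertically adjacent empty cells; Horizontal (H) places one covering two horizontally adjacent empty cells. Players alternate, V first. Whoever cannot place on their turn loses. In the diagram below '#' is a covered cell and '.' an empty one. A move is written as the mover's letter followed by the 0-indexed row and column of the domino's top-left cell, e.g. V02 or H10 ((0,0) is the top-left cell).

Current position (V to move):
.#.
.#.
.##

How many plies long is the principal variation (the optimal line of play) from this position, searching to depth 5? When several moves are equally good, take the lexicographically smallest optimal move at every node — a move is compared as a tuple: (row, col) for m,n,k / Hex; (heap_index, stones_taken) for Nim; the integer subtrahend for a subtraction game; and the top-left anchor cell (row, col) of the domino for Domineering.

PV length from [.#./.#./.##]: 1 ply

[.#./.#./.##] V move#1: V00:+1/##./##./.##*, V02:+1/.##/.##/.##, V10:+1/.#./##./###
[##./##./.##] end (terminal -1, H#2); searched .#./.#./.## to 5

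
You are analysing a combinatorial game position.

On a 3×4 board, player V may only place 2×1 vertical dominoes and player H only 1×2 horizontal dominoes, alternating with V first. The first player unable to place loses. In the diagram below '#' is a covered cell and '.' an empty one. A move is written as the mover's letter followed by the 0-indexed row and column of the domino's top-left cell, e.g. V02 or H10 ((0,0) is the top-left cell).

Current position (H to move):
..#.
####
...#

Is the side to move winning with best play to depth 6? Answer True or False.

ply 1, H at ..#./####/...# | H00=+1→###./####/...#*; H20=+1→..#./####/##.#; H21=+1→..#./####/.###
ply 2: ###./####/...# is terminal -1 (V); from ..#./####/...# depth 6

H winning at [..#./####/...#]: True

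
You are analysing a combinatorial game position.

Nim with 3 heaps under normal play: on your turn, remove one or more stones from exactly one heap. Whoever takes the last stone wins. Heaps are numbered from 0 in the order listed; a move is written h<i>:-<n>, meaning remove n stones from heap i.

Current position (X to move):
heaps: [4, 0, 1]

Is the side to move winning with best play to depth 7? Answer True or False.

X winning at [(4,0,1)]: True

ply 1, X at (4,0,1) | h0:-1=-1→(3,0,1); h0:-2=-1→(2,0,1); h0:-3=+1→(1,0,1)*; h0:-4=-1→(0,0,1); h2:-1=-1→(4,0,0)
ply 2, O at (1,0,1) | h0:-1=-1→(0,0,1)*; h2:-1=-1→(1,0,0)
ply 3, X at (0,0,1) | h2:-1=+1→(0,0,0)*
ply 4: (0,0,0) is terminal -1 (O); from (4,0,1) depth 7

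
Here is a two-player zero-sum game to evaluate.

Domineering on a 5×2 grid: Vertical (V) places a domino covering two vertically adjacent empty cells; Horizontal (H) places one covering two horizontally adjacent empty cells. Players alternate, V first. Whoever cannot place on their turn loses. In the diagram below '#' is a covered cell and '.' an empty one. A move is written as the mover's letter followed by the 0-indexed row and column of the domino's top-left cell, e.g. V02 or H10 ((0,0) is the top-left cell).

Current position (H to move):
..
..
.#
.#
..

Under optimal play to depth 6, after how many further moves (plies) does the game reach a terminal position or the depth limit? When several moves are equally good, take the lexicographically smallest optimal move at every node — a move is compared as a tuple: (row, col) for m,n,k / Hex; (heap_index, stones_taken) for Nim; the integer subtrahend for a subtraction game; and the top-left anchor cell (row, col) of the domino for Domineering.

p1 H@[../../.#/.#/..]: H00[##/../.#/.#/..]+1* H10[../##/.#/.#/..]+1 H40[../../.#/.#/##]-1
p2 V@[##/../.#/.#/..]: V10[##/#./##/.#/..]-1* V20[##/../##/##/..]-1 V30[##/../.#/##/#.]-1
p3 H@[##/#./##/.#/..]: H40[##/#./##/.#/##]+1*
p4 V@[##/#./##/.#/##] terminal -1; root [../../.#/.#/..] d6

PV length from [../../.#/.#/..]: 3 plies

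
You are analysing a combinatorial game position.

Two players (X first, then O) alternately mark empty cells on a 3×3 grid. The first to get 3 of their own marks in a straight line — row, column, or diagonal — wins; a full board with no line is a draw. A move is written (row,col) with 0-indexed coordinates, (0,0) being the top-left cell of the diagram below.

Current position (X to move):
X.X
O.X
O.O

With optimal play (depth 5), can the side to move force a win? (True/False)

X winning at [X.X/O.X/O.O]: True

ply 1, X at X.X/O.X/O.O | (0,1)=+1→XXX/O.X/O.O*; (1,1)=-1→X.X/OXX/O.O; (2,1)=+0→X.X/O.X/OXO
ply 2: XXX/O.X/O.O is terminal -1 (O); from X.X/O.X/O.O depth 5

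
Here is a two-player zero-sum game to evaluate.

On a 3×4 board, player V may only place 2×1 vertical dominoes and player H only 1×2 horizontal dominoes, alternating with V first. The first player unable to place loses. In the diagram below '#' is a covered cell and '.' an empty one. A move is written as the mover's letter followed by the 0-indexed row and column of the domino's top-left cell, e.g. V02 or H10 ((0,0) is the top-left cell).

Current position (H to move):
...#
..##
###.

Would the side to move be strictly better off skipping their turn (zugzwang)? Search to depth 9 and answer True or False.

p1 H@[...#/..##/###.]: H00[##.#/..##/###.]+1* H01[.###/..##/###.]-1 H10[...#/####/###.]+1
p2 V@[##.#/..##/###.] terminal -1; root [...#/..##/###.] d9
if H skipped the turn, V would face:
~ p1 V@[...#/..##/###.]: V00[#..#/#.##/###.]-1 V01[.#.#/.###/###.]+1*
~ p2 H@[.#.#/.###/###.] terminal -1; root [...#/..##/###.] d9
compare (H): move=+1 vs pass=-1

zugzwang(...#/..##/###., H) = False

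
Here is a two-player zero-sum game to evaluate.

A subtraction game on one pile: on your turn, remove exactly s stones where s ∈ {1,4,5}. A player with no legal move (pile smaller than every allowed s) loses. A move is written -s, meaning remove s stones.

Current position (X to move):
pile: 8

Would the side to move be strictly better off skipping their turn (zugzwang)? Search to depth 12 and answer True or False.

[8] X move#1: -1:-1/7*, -4:-1/4, -5:-1/3
[7] O move#2: -1:-1/6, -4:-1/3, -5:+1/2*
[2] X move#3: -1:-1/1*
[1] O move#4: -1:+1/0*
[0] end (terminal -1, X#5); searched 8 to 12
if X skipped the turn, O would face:
~ [8] O move#1: -1:-1/7*, -4:-1/4, -5:-1/3
~ [7] X move#2: -1:-1/6, -4:-1/3, -5:+1/2*
~ [2] O move#3: -1:-1/1*
~ [1] X move#4: -1:+1/0*
~ [0] end (terminal -1, O#5); searched 8 to 12
compare (X): move=-1 vs pass=+1

zugzwang(8, X) = True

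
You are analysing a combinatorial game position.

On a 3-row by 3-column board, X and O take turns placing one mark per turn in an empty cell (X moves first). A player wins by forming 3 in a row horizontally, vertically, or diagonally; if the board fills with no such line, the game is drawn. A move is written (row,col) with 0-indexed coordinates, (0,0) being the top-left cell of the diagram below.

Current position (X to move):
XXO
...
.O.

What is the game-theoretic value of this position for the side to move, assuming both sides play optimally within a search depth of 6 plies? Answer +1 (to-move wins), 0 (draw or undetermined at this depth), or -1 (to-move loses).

value(XXO/.../.O., X) = 0

p1 X@[XXO/.../.O.]: (1,0)[XXO/X../.O.]-1 (1,1)[XXO/.X./.O.]-1 (1,2)[XXO/..X/.O.]-1 (2,0)[XXO/.../XO.]+0* (2,2)[XXO/.../.OX]+0
p2 O@[XXO/.../XO.]: (1,0)[XXO/O../XO.]+0* (1,1)[XXO/.O./XO.]-1 (1,2)[XXO/..O/XO.]-1 (2,2)[XXO/.../XOO]-1
p3 X@[XXO/O../XO.]: (1,1)[XXO/OX./XO.]+0* (1,2)[XXO/O.X/XO.]+0 (2,2)[XXO/O../XOX]+0
p4 O@[XXO/OX./XO.]: (1,2)[XXO/OXO/XO.]-1 (2,2)[XXO/OX./XOO]+0*
p5 X@[XXO/OX./XOO]: (1,2)[XXO/OXX/XOO]+0*
p6 O@[XXO/OXX/XOO] terminal +0; root [XXO/.../.O.] d6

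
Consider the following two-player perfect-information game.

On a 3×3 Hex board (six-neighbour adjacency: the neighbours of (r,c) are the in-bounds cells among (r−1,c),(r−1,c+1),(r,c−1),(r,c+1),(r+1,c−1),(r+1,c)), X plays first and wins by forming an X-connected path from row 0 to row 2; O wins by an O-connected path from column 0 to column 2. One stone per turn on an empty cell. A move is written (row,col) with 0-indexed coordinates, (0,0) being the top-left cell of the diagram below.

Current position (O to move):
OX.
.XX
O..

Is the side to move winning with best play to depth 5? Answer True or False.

ply 1, O at OX./.XX/O.. | (0,2)=-1→OXO/.XX/O..*; (1,0)=-1→OX./OXX/O..; (2,1)=-1→OX./.XX/OO.; (2,2)=-1→OX./.XX/O.O
ply 2, X at OXO/.XX/O.. | (1,0)=+1→OXO/XXX/O..*; (2,1)=+1→OXO/.XX/OX.; (2,2)=+1→OXO/.XX/O.X
ply 3, O at OXO/XXX/O.. | (2,1)=-1→OXO/XXX/OO.*; (2,2)=-1→OXO/XXX/O.O
ply 4, X at OXO/XXX/OO. | (2,2)=+1→OXO/XXX/OOX*
ply 5: OXO/XXX/OOX is terminal -1 (O); from OX./.XX/O.. depth 5

O winning at [OX./.XX/O..]: False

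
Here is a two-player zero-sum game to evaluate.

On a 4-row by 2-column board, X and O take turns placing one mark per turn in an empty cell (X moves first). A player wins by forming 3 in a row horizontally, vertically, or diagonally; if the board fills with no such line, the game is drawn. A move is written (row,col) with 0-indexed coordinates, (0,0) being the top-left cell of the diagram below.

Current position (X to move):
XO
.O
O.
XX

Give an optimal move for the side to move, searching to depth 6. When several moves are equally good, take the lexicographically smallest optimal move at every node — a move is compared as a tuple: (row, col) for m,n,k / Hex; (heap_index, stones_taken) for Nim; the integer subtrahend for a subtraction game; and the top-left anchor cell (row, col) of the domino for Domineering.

X's best at [XO/.O/O./XX]: (2,1)

p1 X@[XO/.O/O./XX]: (1,0)[XO/XO/O./XX]-1 (2,1)[XO/.O/OX/XX]+0*
p2 O@[XO/.O/OX/XX]: (1,0)[XO/OO/OX/XX]+0*
p3 X@[XO/OO/OX/XX] terminal +0; root [XO/.O/O./XX] d6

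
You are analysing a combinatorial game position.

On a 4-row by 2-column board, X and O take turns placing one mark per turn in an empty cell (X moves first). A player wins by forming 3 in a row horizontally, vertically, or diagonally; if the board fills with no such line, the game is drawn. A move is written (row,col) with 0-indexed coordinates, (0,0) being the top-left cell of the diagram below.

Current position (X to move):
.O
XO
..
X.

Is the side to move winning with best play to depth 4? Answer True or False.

p1 X@[.O/XO/../X.]: (0,0)[XO/XO/../X.]-1 (2,0)[.O/XO/X./X.]+1* (2,1)[.O/XO/.X/X.]+0 (3,1)[.O/XO/../XX]-1
p2 O@[.O/XO/X./X.] terminal -1; root [.O/XO/../X.] d4

X winning at [.O/XO/../X.]: True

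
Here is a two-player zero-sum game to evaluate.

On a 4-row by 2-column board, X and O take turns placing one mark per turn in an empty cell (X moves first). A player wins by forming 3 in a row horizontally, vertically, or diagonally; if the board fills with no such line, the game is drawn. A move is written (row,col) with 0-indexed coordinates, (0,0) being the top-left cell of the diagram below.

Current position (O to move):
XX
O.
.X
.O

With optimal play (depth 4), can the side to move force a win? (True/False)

[XX/O./.X/.O] O move#1: (1,1):+0/XX/OO/.X/.O*, (2,0):-1/XX/O./OX/.O, (3,0):-1/XX/O./.X/OO
[XX/OO/.X/.O] X move#2: (2,0):+0/XX/OO/XX/.O*, (3,0):+0/XX/OO/.X/XO
[XX/OO/XX/.O] O move#3: (3,0):+0/XX/OO/XX/OO*
[XX/OO/XX/OO] end (terminal +0, X#4); searched XX/O./.X/.O to 4

O winning at [XX/O./.X/.O]: False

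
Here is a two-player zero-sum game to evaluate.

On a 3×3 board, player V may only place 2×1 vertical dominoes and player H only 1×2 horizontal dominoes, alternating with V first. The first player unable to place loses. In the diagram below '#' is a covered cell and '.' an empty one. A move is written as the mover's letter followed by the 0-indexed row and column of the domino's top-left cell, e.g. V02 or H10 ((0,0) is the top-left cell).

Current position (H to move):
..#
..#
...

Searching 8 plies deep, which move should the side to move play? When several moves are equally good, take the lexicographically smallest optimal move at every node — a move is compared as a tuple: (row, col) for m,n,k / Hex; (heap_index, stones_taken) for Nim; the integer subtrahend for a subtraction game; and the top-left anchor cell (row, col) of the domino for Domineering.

H's best at [..#/..#/...]: H10

ply 1, H at ..#/..#/... | H00=-1→###/..#/...; H10=+1→..#/###/...*; H20=-1→..#/..#/##.; H21=-1→..#/..#/.##
ply 2: ..#/###/... is terminal -1 (V); from ..#/..#/... depth 8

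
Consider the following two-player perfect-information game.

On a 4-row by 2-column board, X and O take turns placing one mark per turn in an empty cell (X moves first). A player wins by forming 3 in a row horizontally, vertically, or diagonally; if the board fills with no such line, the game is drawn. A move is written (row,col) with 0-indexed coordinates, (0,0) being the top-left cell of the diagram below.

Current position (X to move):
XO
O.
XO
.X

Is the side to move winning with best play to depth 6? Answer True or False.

X winning at [XO/O./XO/.X]: False

ply 1, X at XO/O./XO/.X | (1,1)=+0→XO/OX/XO/.X*; (3,0)=-1→XO/O./XO/XX
ply 2, O at XO/OX/XO/.X | (3,0)=+0→XO/OX/XO/OX*
ply 3: XO/OX/XO/OX is terminal +0 (X); from XO/O./XO/.X depth 6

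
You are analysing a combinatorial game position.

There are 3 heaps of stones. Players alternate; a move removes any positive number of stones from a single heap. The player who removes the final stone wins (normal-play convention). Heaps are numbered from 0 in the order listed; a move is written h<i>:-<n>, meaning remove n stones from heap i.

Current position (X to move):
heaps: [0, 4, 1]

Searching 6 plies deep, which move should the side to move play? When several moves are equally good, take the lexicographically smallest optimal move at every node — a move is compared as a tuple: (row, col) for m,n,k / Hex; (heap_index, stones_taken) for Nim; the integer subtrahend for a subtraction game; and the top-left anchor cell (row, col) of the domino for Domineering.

ply 1, X at (0,4,1) | h1:-1=-1→(0,3,1); h1:-2=-1→(0,2,1); h1:-3=+1→(0,1,1)*; h1:-4=-1→(0,0,1); h2:-1=-1→(0,4,0)
ply 2, O at (0,1,1) | h1:-1=-1→(0,0,1)*; h2:-1=-1→(0,1,0)
ply 3, X at (0,0,1) | h2:-1=+1→(0,0,0)*
ply 4: (0,0,0) is terminal -1 (O); from (0,4,1) depth 6

X's best at [(0,4,1)]: h1:-3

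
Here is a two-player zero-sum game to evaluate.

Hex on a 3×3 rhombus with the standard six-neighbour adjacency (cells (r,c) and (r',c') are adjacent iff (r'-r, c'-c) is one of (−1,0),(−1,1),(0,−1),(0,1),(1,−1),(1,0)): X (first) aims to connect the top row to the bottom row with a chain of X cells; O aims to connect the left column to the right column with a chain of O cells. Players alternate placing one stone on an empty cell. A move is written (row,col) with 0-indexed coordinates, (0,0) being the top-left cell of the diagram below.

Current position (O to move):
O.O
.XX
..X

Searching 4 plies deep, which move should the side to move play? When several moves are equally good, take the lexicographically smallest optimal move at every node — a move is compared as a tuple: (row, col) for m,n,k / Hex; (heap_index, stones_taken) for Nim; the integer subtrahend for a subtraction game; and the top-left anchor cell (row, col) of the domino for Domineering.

O's best at [O.O/.XX/..X]: (0,1)

p1 O@[O.O/.XX/..X]: (0,1)[OOO/.XX/..X]+1* (1,0)[O.O/OXX/..X]-1 (2,0)[O.O/.XX/O.X]-1 (2,1)[O.O/.XX/.OX]-1
p2 X@[OOO/.XX/..X] terminal -1; root [O.O/.XX/..X] d4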